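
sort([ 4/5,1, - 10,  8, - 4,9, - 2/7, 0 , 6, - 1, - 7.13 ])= [ - 10,-7.13, - 4,- 1, - 2/7 , 0,4/5, 1,6 , 8,9]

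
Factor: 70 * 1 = 70=   2^1*5^1*7^1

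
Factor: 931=7^2 * 19^1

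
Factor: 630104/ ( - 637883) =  - 2^3 *79^1*997^1*637883^(  -  1 )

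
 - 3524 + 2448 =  - 1076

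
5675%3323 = 2352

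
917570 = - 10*(-91757 ) 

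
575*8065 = 4637375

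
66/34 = 33/17 = 1.94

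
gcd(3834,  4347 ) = 27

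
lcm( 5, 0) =0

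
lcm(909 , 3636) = 3636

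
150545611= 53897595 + 96648016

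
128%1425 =128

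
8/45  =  8/45  =  0.18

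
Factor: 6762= 2^1*3^1*7^2*23^1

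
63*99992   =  6299496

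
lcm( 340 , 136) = 680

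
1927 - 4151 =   -  2224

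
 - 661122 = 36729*(-18 ) 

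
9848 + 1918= 11766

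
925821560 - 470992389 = 454829171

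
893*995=888535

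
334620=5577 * 60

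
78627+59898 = 138525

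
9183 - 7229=1954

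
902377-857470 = 44907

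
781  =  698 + 83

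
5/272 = 5/272 = 0.02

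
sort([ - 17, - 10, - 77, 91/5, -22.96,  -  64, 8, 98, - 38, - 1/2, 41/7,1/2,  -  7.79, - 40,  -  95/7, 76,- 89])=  [-89, - 77, - 64, - 40, - 38 , - 22.96, - 17, -95/7, - 10,  -  7.79,- 1/2, 1/2,41/7,8, 91/5, 76, 98]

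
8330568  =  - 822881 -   -  9153449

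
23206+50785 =73991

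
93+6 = 99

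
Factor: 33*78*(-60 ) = -2^3*3^3*5^1 * 11^1*13^1 = - 154440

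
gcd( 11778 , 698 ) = 2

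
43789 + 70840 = 114629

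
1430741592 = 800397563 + 630344029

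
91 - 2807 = -2716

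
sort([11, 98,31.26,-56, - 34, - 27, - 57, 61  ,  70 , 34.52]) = [ - 57, - 56, - 34, - 27 , 11,  31.26, 34.52,61  ,  70 , 98 ]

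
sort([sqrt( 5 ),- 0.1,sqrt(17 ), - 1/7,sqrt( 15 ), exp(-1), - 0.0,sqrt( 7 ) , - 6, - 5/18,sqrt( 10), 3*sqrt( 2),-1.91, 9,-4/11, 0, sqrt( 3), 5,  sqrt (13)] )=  [ - 6  ,- 1.91, - 4/11, - 5/18,-1/7,-0.1, -0.0, 0,exp( - 1 ),sqrt( 3 ),  sqrt( 5),sqrt( 7 ),sqrt(10),sqrt(13) , sqrt( 15 ), sqrt( 17),3*sqrt( 2),5,  9] 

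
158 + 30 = 188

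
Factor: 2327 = 13^1*179^1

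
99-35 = 64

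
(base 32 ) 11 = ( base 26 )17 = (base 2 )100001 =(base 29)14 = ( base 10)33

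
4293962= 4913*874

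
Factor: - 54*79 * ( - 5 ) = 2^1*3^3*5^1*79^1 = 21330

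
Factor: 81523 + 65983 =147506= 2^1*131^1*563^1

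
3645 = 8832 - 5187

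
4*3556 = 14224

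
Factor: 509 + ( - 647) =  - 138 = - 2^1*3^1*23^1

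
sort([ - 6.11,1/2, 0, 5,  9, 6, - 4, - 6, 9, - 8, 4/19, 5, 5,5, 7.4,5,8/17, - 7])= [ - 8,-7,- 6.11, - 6, - 4,0,4/19, 8/17, 1/2, 5, 5, 5 , 5,5, 6,7.4,9,9]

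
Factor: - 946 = -2^1*11^1*43^1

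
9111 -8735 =376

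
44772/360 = 3731/30 = 124.37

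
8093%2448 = 749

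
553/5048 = 553/5048 = 0.11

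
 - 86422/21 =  - 12346/3 = - 4115.33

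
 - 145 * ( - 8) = 1160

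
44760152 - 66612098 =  - 21851946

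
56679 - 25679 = 31000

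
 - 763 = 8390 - 9153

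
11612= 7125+4487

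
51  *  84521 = 4310571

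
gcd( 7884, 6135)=3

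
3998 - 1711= 2287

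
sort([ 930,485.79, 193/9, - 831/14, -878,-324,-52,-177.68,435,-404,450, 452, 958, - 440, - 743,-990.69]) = [ - 990.69,-878, - 743, - 440 ,  -  404, - 324,-177.68 , - 831/14, - 52,193/9,435,450,452, 485.79,930,958]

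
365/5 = 73 = 73.00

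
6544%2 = 0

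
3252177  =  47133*69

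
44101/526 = 83 + 443/526 = 83.84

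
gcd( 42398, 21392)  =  2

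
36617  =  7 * 5231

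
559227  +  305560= 864787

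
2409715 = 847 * 2845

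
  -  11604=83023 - 94627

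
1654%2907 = 1654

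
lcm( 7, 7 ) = 7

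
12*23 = 276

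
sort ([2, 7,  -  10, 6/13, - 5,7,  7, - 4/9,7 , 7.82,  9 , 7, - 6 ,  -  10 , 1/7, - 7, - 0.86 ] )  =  [  -  10, - 10, - 7, - 6, - 5, - 0.86, - 4/9, 1/7,  6/13,  2, 7, 7,7,7, 7 , 7.82, 9] 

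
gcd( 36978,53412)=6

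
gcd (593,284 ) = 1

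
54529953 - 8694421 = 45835532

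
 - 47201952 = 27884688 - 75086640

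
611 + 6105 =6716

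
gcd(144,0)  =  144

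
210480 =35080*6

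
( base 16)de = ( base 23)9f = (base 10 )222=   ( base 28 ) 7Q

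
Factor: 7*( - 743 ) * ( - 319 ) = 7^1 *11^1*29^1*743^1 =1659119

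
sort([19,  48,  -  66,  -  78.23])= [ - 78.23,  -  66  ,  19,48]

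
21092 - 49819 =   -  28727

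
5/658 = 5/658 = 0.01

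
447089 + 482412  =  929501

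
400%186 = 28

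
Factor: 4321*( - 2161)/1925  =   - 9337681/1925 = - 5^( - 2 ) * 7^( - 1)*11^( - 1) *29^1* 149^1*2161^1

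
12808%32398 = 12808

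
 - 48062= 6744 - 54806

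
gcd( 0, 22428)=22428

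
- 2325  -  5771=-8096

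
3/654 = 1/218 = 0.00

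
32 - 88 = -56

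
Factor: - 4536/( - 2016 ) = 2^( - 2)*3^2 = 9/4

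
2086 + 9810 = 11896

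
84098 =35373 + 48725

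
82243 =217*379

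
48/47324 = 12/11831 =0.00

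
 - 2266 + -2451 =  - 4717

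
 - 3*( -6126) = 18378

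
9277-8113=1164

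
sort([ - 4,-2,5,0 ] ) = [ - 4, - 2, 0,5]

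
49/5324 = 49/5324  =  0.01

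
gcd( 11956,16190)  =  2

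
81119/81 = 1001 + 38/81 = 1001.47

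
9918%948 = 438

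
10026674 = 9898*1013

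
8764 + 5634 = 14398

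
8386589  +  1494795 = 9881384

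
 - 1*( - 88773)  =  88773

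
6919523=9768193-2848670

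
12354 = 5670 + 6684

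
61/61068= 61/61068 = 0.00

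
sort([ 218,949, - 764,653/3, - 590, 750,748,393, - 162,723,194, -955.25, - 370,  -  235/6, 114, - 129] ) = [-955.25, - 764,  -  590,-370 ,-162,-129, - 235/6,114,194, 653/3,218, 393, 723,748, 750,949 ] 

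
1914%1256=658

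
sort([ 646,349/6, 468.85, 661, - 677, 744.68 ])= [ - 677, 349/6,468.85,646, 661, 744.68] 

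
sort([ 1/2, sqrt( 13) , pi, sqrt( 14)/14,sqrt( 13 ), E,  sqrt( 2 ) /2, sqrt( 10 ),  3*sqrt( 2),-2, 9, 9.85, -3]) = [  -  3, - 2, sqrt(14)/14  ,  1/2, sqrt( 2)/2, E,pi,sqrt( 10 ), sqrt( 13), sqrt ( 13 ),3*sqrt( 2),9, 9.85]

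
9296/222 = 4648/111 = 41.87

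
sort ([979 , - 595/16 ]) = [-595/16, 979]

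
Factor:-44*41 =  -2^2 * 11^1 * 41^1= -  1804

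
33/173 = 33/173 = 0.19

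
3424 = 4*856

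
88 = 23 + 65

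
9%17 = 9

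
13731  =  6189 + 7542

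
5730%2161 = 1408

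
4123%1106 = 805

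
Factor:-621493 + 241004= - 380489 =- 23^1*71^1*233^1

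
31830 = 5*6366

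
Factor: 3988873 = 7^1*569839^1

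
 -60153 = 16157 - 76310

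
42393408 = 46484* 912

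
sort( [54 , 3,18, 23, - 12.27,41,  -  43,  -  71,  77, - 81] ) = [ - 81 ,-71,-43, - 12.27,  3,18,23, 41 , 54,77]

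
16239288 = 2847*5704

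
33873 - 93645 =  - 59772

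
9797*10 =97970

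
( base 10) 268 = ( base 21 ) cg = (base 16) 10c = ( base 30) 8s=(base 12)1a4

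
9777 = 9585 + 192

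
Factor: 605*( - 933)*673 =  - 3^1*5^1*11^2*311^1*673^1= -379884945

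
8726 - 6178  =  2548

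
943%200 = 143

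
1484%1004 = 480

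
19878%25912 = 19878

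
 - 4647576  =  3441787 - 8089363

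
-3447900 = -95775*36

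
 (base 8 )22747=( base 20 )1453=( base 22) k11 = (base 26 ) E95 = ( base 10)9703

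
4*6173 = 24692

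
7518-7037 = 481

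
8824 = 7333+1491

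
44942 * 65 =2921230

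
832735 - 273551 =559184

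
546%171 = 33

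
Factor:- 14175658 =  - 2^1*7^1*1012547^1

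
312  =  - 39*( - 8 ) 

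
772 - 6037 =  - 5265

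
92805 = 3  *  30935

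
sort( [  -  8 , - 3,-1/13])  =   [ - 8, - 3, - 1/13 ]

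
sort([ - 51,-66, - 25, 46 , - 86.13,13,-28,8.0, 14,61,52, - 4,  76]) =[ - 86.13,  -  66, - 51,  -  28, - 25, - 4, 8.0,13,14,46,52,  61,76]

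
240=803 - 563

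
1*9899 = 9899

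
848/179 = 4 + 132/179 = 4.74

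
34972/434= 2498/31 = 80.58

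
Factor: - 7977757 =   -  23^1*31^1*67^1*167^1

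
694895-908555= -213660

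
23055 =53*435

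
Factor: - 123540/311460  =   - 71/179 = - 71^1*179^(-1)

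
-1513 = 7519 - 9032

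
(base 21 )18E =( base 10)623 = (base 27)N2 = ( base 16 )26f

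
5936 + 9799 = 15735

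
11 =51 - 40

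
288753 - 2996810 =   -  2708057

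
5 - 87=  - 82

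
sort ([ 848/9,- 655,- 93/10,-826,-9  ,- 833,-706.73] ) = [- 833,-826,  -  706.73,-655, - 93/10,-9,  848/9]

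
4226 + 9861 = 14087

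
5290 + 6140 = 11430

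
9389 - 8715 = 674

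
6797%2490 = 1817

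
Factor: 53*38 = 2^1*19^1*53^1=2014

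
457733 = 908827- 451094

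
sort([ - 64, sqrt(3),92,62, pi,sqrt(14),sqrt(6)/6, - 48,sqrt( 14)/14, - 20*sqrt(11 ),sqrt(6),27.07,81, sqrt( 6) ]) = [ - 20 * sqrt( 11), - 64, - 48,sqrt( 14)/14,sqrt ( 6)/6,  sqrt(3),sqrt( 6),  sqrt(6), pi,sqrt( 14),27.07, 62, 81,92]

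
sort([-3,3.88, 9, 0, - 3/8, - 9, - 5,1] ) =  [ - 9, - 5  ,  -  3, - 3/8, 0, 1, 3.88, 9] 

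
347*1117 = 387599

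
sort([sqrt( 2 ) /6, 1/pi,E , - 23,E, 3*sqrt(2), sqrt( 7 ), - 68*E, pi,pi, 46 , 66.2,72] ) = [ - 68 * E,  -  23,sqrt( 2 )/6,1/pi, sqrt(7 ), E,E,  pi, pi,3* sqrt( 2 ), 46,66.2, 72]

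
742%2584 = 742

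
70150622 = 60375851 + 9774771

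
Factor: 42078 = 2^1*3^1 * 7013^1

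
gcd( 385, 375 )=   5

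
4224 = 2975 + 1249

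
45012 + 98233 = 143245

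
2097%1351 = 746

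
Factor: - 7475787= - 3^3*11^1*25171^1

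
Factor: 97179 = 3^1 * 29^1*1117^1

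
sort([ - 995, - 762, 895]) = [  -  995,-762, 895]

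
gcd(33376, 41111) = 7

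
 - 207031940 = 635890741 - 842922681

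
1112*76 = 84512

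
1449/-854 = -207/122 = - 1.70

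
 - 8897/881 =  - 8897/881  =  - 10.10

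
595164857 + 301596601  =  896761458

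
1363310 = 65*20974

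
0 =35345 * 0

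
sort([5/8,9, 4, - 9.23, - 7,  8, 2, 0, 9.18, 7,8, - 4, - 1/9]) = [ - 9.23, - 7, - 4, - 1/9,0, 5/8, 2, 4,7,8, 8, 9,  9.18 ] 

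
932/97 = 9 + 59/97 = 9.61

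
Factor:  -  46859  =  -47^1*997^1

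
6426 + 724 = 7150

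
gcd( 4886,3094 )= 14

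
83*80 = 6640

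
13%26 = 13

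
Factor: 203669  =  203669^1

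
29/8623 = 29/8623= 0.00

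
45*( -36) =-1620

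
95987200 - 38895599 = 57091601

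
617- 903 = -286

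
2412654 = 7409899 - 4997245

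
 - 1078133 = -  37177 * 29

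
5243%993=278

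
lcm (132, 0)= 0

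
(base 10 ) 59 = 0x3B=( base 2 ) 111011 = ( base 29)21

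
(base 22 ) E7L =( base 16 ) 1B27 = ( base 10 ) 6951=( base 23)d35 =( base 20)h7b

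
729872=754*968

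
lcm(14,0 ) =0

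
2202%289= 179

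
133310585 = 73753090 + 59557495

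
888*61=54168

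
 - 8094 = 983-9077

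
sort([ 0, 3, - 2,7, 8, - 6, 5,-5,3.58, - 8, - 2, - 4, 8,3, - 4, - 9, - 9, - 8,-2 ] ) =[ - 9, - 9, - 8, - 8,-6,-5, - 4, - 4, - 2, - 2, - 2, 0 , 3, 3,  3.58, 5,7, 8, 8 ]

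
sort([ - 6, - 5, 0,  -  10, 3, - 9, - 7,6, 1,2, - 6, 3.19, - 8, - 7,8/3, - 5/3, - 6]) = [ - 10, - 9,-8, - 7, - 7, - 6, - 6, - 6,  -  5, - 5/3,0,1,2, 8/3,3,3.19,6 ] 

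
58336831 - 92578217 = -34241386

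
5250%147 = 105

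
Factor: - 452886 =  - 2^1*3^1*7^1*41^1*263^1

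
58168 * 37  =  2152216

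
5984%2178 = 1628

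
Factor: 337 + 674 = 3^1*337^1 = 1011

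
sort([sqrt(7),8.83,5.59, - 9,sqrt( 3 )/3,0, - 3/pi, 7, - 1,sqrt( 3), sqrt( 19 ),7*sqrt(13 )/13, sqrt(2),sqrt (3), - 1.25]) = [ - 9,-1.25 ,  -  1, - 3/pi, 0,sqrt(3) /3, sqrt(2 ),sqrt(3 ),sqrt(3),7*sqrt(13 ) /13,sqrt (7),sqrt( 19),5.59,7,8.83]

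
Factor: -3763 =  - 53^1*71^1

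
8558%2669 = 551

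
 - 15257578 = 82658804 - 97916382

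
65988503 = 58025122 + 7963381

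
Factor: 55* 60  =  2^2 *3^1* 5^2*11^1 = 3300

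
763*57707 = 44030441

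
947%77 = 23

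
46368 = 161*288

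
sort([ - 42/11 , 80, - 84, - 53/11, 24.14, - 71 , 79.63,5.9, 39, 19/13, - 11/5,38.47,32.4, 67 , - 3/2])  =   [ - 84, - 71,  -  53/11, - 42/11, - 11/5, - 3/2, 19/13 , 5.9,24.14,  32.4, 38.47,39, 67, 79.63, 80 ] 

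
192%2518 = 192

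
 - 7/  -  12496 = 7/12496 = 0.00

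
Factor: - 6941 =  - 11^1*631^1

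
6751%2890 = 971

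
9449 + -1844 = 7605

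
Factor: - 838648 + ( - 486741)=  - 13^1*43^1*2371^1 = - 1325389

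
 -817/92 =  - 817/92= - 8.88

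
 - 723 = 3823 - 4546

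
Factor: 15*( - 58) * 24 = -2^4* 3^2*5^1*29^1 = - 20880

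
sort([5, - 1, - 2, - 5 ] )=[-5,-2,  -  1,5 ]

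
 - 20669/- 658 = 20669/658 = 31.41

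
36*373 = 13428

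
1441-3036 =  - 1595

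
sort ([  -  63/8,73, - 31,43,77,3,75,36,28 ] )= [ - 31  ,  -  63/8,3, 28,36, 43, 73,  75,77 ] 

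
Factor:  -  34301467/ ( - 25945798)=2^(  -  1) *307^( - 1)* 929^1*36923^1*42257^( - 1)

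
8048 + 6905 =14953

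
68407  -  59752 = 8655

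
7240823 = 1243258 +5997565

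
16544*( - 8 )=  - 132352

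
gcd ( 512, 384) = 128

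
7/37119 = 7/37119=0.00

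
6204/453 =2068/151  =  13.70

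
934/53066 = 467/26533 = 0.02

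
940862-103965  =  836897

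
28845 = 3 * 9615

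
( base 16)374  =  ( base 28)13g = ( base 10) 884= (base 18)2D2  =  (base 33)qq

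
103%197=103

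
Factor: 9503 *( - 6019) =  - 57198557 = -13^2*17^1*43^1*463^1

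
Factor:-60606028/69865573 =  - 2^2 * 7^1 * 2164501^1 * 69865573^( - 1 ) 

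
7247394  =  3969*1826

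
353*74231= 26203543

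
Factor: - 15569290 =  - 2^1 * 5^1*11^1 * 141539^1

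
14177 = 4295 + 9882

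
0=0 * 9947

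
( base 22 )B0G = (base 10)5340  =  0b1010011011100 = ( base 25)8DF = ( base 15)18b0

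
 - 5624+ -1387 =-7011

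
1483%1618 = 1483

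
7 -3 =4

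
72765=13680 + 59085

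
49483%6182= 27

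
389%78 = 77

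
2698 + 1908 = 4606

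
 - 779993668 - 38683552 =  - 818677220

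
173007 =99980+73027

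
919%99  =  28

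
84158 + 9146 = 93304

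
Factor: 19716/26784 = 2^ ( - 3)*3^(- 2)*53^1  =  53/72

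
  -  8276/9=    - 8276/9   =  -919.56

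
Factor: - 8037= - 3^2*19^1*47^1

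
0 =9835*0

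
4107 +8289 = 12396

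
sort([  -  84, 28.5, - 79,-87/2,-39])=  [ - 84, - 79, - 87/2, - 39, 28.5]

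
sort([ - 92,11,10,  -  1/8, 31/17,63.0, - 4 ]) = [ - 92, - 4, - 1/8 , 31/17,10,  11,63.0]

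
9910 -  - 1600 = 11510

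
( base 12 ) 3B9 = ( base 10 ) 573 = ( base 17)1GC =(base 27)l6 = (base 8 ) 1075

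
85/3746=85/3746 = 0.02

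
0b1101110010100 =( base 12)4104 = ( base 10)7060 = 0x1b94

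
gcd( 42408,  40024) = 8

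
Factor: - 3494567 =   -  43^1*181^1*449^1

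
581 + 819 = 1400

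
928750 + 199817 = 1128567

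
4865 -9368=- 4503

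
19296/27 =714+ 2/3 = 714.67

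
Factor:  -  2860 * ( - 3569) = 2^2* 5^1*11^1*13^1*43^1*83^1 = 10207340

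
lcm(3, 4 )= 12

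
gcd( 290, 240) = 10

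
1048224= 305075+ 743149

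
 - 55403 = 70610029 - 70665432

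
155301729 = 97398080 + 57903649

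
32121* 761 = 24444081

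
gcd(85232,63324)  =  4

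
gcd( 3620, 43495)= 5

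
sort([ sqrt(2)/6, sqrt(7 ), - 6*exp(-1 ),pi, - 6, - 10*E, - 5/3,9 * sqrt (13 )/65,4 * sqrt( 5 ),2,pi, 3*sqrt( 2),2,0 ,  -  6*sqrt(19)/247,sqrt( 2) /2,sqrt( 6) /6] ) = [ - 10*E, - 6,  -  6*exp( - 1), - 5/3,  -  6*sqrt( 19 ) /247,0,sqrt(2 )/6, sqrt( 6)/6, 9*sqrt( 13 ) /65, sqrt( 2)/2, 2,2, sqrt(7),pi,pi, 3*sqrt(2),  4*sqrt( 5) ]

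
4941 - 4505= 436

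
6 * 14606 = 87636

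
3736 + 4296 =8032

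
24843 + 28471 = 53314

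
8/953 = 8/953= 0.01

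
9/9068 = 9/9068 = 0.00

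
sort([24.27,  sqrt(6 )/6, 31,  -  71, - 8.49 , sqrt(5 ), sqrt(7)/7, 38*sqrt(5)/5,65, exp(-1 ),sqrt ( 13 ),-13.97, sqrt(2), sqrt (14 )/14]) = [ - 71,-13.97 , - 8.49 , sqrt(14)/14, exp(-1),sqrt(7)/7, sqrt( 6 )/6, sqrt(2 ),sqrt(5 ), sqrt( 13 ), 38 * sqrt ( 5 ) /5, 24.27,31, 65] 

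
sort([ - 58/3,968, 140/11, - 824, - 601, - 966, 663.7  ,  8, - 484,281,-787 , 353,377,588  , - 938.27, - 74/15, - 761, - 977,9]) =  [  -  977 ,-966, - 938.27, - 824, - 787 , - 761, - 601, - 484,  -  58/3, - 74/15,8,9, 140/11,281,353, 377,  588,663.7,968]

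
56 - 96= - 40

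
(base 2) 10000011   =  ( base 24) 5B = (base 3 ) 11212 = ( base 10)131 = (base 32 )43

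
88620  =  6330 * 14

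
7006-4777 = 2229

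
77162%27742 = 21678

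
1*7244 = 7244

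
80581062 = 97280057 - 16698995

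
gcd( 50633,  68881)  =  1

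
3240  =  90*36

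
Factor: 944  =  2^4 * 59^1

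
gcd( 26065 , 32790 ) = 5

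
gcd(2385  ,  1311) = 3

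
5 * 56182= 280910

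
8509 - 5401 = 3108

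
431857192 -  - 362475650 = 794332842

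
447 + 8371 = 8818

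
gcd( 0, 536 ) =536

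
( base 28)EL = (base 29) E7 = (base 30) DN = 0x19D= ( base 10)413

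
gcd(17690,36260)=10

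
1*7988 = 7988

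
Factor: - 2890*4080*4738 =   -  55866705600 = - 2^6*3^1*5^2* 17^3*23^1*103^1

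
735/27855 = 49/1857 = 0.03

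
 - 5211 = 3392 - 8603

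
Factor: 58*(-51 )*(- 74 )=2^2*3^1 * 17^1*29^1* 37^1= 218892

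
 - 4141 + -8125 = - 12266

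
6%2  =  0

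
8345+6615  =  14960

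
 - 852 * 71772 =-61149744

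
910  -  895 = 15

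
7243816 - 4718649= 2525167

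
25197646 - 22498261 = 2699385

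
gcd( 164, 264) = 4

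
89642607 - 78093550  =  11549057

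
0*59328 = 0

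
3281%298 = 3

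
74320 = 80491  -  6171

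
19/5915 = 19/5915 = 0.00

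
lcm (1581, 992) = 50592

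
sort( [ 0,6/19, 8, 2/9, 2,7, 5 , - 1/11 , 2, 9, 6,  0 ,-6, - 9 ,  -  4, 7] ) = [ - 9, - 6, - 4,-1/11 , 0,0,2/9 , 6/19, 2 , 2,5 , 6,7,7,  8, 9]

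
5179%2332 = 515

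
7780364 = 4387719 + 3392645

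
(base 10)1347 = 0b10101000011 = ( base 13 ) 7c8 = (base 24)283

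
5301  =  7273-1972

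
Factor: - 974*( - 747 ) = 727578 = 2^1*3^2*83^1 *487^1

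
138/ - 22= - 69/11 = - 6.27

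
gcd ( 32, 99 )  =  1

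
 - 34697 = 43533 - 78230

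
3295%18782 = 3295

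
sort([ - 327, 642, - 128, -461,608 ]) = [ - 461, - 327,- 128,608,642] 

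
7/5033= 1/719 = 0.00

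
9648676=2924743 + 6723933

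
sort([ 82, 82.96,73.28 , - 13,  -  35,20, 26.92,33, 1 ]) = [ - 35, - 13,1, 20,  26.92, 33, 73.28, 82, 82.96]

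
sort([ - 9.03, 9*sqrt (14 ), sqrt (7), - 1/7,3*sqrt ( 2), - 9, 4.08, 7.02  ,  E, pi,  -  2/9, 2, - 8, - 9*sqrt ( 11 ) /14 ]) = [ - 9.03, - 9, - 8, - 9*sqrt ( 11) /14, - 2/9,-1/7,2,sqrt ( 7 ), E,pi,4.08, 3*sqrt(2 ), 7.02,9*sqrt(14) ] 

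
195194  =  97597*2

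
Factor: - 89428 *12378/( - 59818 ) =2^2*3^1*11^( - 1)*79^1*283^1*2063^1*2719^ ( - 1 ) = 553469892/29909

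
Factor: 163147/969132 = 2^(-2)*3^(-1 )*80761^( - 1 )*163147^1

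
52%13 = 0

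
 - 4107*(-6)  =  24642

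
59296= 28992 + 30304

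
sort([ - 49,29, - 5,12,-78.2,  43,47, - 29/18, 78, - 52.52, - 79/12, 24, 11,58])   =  [-78.2, - 52.52,-49, - 79/12, -5,-29/18, 11,12,24, 29,43,47,58,78]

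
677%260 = 157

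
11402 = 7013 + 4389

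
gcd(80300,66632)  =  4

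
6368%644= 572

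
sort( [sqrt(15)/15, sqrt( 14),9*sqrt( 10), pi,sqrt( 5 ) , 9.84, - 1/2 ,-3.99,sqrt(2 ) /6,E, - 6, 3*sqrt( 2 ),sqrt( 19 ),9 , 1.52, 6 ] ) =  [ - 6,  -  3.99, - 1/2, sqrt(2) /6, sqrt( 15) /15,  1.52 , sqrt( 5), E, pi, sqrt( 14), 3*sqrt( 2 ),sqrt(19),  6, 9,  9.84, 9*sqrt( 10)]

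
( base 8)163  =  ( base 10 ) 115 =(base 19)61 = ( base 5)430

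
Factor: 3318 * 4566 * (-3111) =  - 47131612668=   - 2^2*3^3*7^1 * 17^1 *61^1 * 79^1*761^1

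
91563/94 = 91563/94 = 974.07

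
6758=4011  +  2747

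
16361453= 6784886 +9576567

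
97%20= 17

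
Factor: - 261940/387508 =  - 65485/96877 = - 5^1*7^1 *11^ ( - 1)*1871^1*8807^( - 1 ) 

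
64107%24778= 14551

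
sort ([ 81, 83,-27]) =[ - 27, 81,83]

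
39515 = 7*5645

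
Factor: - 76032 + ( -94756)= - 2^2*42697^1 = - 170788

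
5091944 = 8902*572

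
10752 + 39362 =50114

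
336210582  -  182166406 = 154044176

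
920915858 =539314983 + 381600875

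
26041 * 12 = 312492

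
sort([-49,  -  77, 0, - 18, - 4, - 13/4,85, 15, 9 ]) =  [-77, -49 , - 18,-4, - 13/4,0, 9,15,85]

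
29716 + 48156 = 77872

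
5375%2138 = 1099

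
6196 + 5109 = 11305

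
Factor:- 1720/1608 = -3^ ( - 1) *5^1 *43^1 *67^( - 1) = - 215/201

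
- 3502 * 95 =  - 332690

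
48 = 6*8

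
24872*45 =1119240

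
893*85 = 75905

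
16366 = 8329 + 8037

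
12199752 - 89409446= - 77209694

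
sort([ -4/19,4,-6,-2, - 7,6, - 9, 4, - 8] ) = [- 9, - 8, - 7, - 6, - 2, -4/19,4,4, 6] 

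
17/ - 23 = -17/23 = - 0.74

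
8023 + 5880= 13903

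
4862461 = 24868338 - 20005877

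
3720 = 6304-2584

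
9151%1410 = 691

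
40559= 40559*1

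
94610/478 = 197 + 222/239 = 197.93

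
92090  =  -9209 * ( - 10)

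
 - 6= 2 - 8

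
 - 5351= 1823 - 7174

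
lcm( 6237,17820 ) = 124740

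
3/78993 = 1/26331 =0.00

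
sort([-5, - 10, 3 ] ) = [ - 10, - 5, 3] 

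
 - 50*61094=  - 3054700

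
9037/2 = 9037/2=4518.50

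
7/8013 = 7/8013 = 0.00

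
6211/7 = 887+2/7 = 887.29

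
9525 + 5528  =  15053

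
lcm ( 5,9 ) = 45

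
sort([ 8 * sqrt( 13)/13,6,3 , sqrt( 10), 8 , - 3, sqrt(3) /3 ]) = [  -  3, sqrt( 3)/3 , 8*sqrt( 13 )/13,  3,sqrt(10), 6,  8 ]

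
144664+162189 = 306853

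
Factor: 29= 29^1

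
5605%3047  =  2558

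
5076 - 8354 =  - 3278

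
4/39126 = 2/19563 = 0.00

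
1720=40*43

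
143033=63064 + 79969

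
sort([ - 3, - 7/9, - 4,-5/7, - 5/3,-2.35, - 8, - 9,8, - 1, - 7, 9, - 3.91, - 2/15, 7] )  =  [ - 9,-8, - 7, - 4, - 3.91 ,-3, - 2.35, - 5/3, - 1, - 7/9, - 5/7, - 2/15,7,8,9]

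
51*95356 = 4863156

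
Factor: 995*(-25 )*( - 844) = 20994500 = 2^2*5^3*199^1 * 211^1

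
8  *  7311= 58488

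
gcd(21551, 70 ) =1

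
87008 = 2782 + 84226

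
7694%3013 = 1668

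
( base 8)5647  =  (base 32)2t7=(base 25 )4J8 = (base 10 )2983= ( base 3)11002111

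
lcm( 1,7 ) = 7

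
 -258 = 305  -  563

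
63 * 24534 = 1545642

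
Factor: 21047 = 13^1*1619^1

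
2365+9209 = 11574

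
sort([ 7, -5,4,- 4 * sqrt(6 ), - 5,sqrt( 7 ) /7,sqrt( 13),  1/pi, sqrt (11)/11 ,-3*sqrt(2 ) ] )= [- 4*sqrt( 6 ), - 5,  -  5,- 3*sqrt(2 ),sqrt (11) /11,1/pi , sqrt( 7) /7, sqrt( 13 ),4, 7]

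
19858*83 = 1648214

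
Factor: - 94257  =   - 3^3*3491^1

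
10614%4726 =1162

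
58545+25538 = 84083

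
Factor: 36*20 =2^4*3^2 * 5^1 = 720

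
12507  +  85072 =97579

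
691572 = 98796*7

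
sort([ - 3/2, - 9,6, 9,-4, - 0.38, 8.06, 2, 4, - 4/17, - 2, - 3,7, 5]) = [ - 9, -4,  -  3,-2 ,- 3/2, - 0.38, - 4/17, 2, 4, 5,6,  7, 8.06,  9] 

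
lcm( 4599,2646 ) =193158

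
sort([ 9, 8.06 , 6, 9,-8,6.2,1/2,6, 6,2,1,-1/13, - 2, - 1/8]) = [ - 8,-2, - 1/8, - 1/13, 1/2,  1,2,6,6, 6,6.2,8.06, 9,9 ] 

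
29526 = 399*74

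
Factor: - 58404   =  -2^2*3^1*31^1*157^1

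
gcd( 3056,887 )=1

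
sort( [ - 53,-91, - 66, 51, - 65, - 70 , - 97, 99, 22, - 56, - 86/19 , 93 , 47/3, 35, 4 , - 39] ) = [ - 97, -91, - 70,-66, - 65, - 56, - 53, - 39, - 86/19,4 , 47/3, 22, 35,51, 93, 99 ]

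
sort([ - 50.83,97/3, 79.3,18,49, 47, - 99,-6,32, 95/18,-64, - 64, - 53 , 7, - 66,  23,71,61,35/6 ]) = [-99, - 66,-64,  -  64, - 53,-50.83, - 6,  95/18,35/6, 7,18 , 23,32,97/3, 47, 49, 61,71,  79.3]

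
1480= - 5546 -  - 7026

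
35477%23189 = 12288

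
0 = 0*349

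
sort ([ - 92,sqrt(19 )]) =[ - 92, sqrt( 19)]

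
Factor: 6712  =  2^3 * 839^1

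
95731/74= 95731/74 = 1293.66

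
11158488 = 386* 28908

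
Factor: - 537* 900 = -2^2*3^3*5^2 * 179^1 =-483300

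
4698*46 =216108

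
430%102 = 22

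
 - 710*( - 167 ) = 118570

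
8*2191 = 17528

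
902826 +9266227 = 10169053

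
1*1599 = 1599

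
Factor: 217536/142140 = 176/115 = 2^4*5^( - 1 ) * 11^1*23^(-1)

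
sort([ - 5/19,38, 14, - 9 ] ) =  [  -  9, -5/19,14 , 38 ]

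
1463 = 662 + 801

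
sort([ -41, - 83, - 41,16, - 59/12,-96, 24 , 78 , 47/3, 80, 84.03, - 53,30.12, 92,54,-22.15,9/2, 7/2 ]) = [ - 96,-83, - 53, - 41,-41,- 22.15, - 59/12,7/2,9/2, 47/3, 16, 24, 30.12,  54, 78, 80,84.03, 92 ]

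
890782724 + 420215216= 1310997940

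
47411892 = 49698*954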